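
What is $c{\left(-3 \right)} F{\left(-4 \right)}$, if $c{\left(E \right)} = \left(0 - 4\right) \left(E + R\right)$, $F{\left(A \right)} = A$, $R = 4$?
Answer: $16$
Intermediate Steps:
$c{\left(E \right)} = -16 - 4 E$ ($c{\left(E \right)} = \left(0 - 4\right) \left(E + 4\right) = - 4 \left(4 + E\right) = -16 - 4 E$)
$c{\left(-3 \right)} F{\left(-4 \right)} = \left(-16 - -12\right) \left(-4\right) = \left(-16 + 12\right) \left(-4\right) = \left(-4\right) \left(-4\right) = 16$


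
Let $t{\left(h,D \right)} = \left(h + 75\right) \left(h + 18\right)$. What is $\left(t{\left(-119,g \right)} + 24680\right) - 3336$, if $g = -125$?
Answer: $25788$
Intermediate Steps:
$t{\left(h,D \right)} = \left(18 + h\right) \left(75 + h\right)$ ($t{\left(h,D \right)} = \left(75 + h\right) \left(18 + h\right) = \left(18 + h\right) \left(75 + h\right)$)
$\left(t{\left(-119,g \right)} + 24680\right) - 3336 = \left(\left(1350 + \left(-119\right)^{2} + 93 \left(-119\right)\right) + 24680\right) - 3336 = \left(\left(1350 + 14161 - 11067\right) + 24680\right) - 3336 = \left(4444 + 24680\right) - 3336 = 29124 - 3336 = 25788$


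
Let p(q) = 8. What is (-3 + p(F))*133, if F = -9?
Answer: 665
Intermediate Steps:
(-3 + p(F))*133 = (-3 + 8)*133 = 5*133 = 665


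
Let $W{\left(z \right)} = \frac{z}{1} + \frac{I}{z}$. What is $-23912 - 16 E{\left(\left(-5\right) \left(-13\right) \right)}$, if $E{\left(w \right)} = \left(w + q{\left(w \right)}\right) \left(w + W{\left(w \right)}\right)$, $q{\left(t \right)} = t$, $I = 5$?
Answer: $-294472$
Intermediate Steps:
$W{\left(z \right)} = z + \frac{5}{z}$ ($W{\left(z \right)} = \frac{z}{1} + \frac{5}{z} = z 1 + \frac{5}{z} = z + \frac{5}{z}$)
$E{\left(w \right)} = 2 w \left(2 w + \frac{5}{w}\right)$ ($E{\left(w \right)} = \left(w + w\right) \left(w + \left(w + \frac{5}{w}\right)\right) = 2 w \left(2 w + \frac{5}{w}\right)$)
$-23912 - 16 E{\left(\left(-5\right) \left(-13\right) \right)} = -23912 - 16 \left(10 + 4 \left(\left(-5\right) \left(-13\right)\right)^{2}\right) = -23912 - 16 \left(10 + 4 \cdot 65^{2}\right) = -23912 - 16 \left(10 + 4 \cdot 4225\right) = -23912 - 16 \left(10 + 16900\right) = -23912 - 270560 = -294472$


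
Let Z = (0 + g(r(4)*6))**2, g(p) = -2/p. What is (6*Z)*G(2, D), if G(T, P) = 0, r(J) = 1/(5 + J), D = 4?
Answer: 0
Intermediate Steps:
Z = 9 (Z = (0 - 2/(6/(5 + 4)))**2 = (0 - 2/(6/9))**2 = (0 - 2/((1/9)*6))**2 = (0 - 2/2/3)**2 = (0 - 2*3/2)**2 = (0 - 3)**2 = (-3)**2 = 9)
(6*Z)*G(2, D) = (6*9)*0 = 54*0 = 0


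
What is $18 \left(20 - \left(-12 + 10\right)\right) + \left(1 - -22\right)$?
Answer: $419$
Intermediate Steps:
$18 \left(20 - \left(-12 + 10\right)\right) + \left(1 - -22\right) = 18 \left(20 - -2\right) + \left(1 + 22\right) = 18 \left(20 + 2\right) + 23 = 18 \cdot 22 + 23 = 396 + 23 = 419$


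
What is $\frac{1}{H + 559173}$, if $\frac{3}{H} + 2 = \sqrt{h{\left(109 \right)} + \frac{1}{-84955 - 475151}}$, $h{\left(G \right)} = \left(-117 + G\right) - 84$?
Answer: $\frac{174 \sqrt{74} - i \sqrt{51529753}}{3 \left(32431947 \sqrt{74} - 186391 i \sqrt{51529753}\right)} \approx 1.7884 \cdot 10^{-6} + 9.5857 \cdot 10^{-13} i$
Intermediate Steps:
$h{\left(G \right)} = -201 + G$
$H = \frac{3}{-2 + \frac{i \sqrt{3813201722}}{6438}}$ ($H = \frac{3}{-2 + \sqrt{\left(-201 + 109\right) + \frac{1}{-84955 - 475151}}} = \frac{3}{-2 + \sqrt{-92 + \frac{1}{-560106}}} = \frac{3}{-2 + \sqrt{-92 - \frac{1}{560106}}} = \frac{3}{-2 + \sqrt{- \frac{51529753}{560106}}} = \frac{3}{-2 + \frac{i \sqrt{3813201722}}{6438}} \approx -0.0625 - 0.29974 i$)
$\frac{1}{H + 559173} = \frac{1}{- \frac{261 \sqrt{74}}{174 \sqrt{74} - i \sqrt{51529753}} + 559173} = \frac{1}{559173 - \frac{261 \sqrt{74}}{174 \sqrt{74} - i \sqrt{51529753}}}$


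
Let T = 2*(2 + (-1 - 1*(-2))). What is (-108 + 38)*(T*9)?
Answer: -3780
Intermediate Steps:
T = 6 (T = 2*(2 + (-1 + 2)) = 2*(2 + 1) = 2*3 = 6)
(-108 + 38)*(T*9) = (-108 + 38)*(6*9) = -70*54 = -3780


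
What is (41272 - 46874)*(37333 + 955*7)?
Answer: -246588836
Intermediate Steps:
(41272 - 46874)*(37333 + 955*7) = -5602*(37333 + 6685) = -5602*44018 = -246588836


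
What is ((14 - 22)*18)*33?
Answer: -4752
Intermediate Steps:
((14 - 22)*18)*33 = -8*18*33 = -144*33 = -4752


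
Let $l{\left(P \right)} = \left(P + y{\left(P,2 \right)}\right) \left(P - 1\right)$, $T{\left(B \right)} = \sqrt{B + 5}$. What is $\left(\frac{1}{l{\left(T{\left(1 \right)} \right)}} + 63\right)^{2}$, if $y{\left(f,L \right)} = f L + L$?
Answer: $\frac{124283381}{31250} + \frac{7883 \sqrt{6}}{15625} \approx 3978.3$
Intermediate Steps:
$y{\left(f,L \right)} = L + L f$ ($y{\left(f,L \right)} = L f + L = L + L f$)
$T{\left(B \right)} = \sqrt{5 + B}$
$l{\left(P \right)} = \left(-1 + P\right) \left(2 + 3 P\right)$ ($l{\left(P \right)} = \left(P + 2 \left(1 + P\right)\right) \left(P - 1\right) = \left(P + \left(2 + 2 P\right)\right) \left(-1 + P\right) = \left(2 + 3 P\right) \left(-1 + P\right) = \left(-1 + P\right) \left(2 + 3 P\right)$)
$\left(\frac{1}{l{\left(T{\left(1 \right)} \right)}} + 63\right)^{2} = \left(\frac{1}{-2 - \sqrt{5 + 1} + 3 \left(\sqrt{5 + 1}\right)^{2}} + 63\right)^{2} = \left(\frac{1}{-2 - \sqrt{6} + 3 \left(\sqrt{6}\right)^{2}} + 63\right)^{2} = \left(\frac{1}{-2 - \sqrt{6} + 3 \cdot 6} + 63\right)^{2} = \left(\frac{1}{-2 - \sqrt{6} + 18} + 63\right)^{2} = \left(\frac{1}{16 - \sqrt{6}} + 63\right)^{2} = \left(63 + \frac{1}{16 - \sqrt{6}}\right)^{2}$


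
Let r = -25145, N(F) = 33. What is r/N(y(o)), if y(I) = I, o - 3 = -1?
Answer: -25145/33 ≈ -761.97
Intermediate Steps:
o = 2 (o = 3 - 1 = 2)
r/N(y(o)) = -25145/33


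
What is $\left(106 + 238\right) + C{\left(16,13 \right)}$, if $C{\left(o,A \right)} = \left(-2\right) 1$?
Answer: $342$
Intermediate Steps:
$C{\left(o,A \right)} = -2$
$\left(106 + 238\right) + C{\left(16,13 \right)} = \left(106 + 238\right) - 2 = 344 - 2 = 342$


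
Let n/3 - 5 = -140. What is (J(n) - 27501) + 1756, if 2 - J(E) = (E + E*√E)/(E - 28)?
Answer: -11147124/433 - 3645*I*√5/433 ≈ -25744.0 - 18.823*I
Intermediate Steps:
n = -405 (n = 15 + 3*(-140) = 15 - 420 = -405)
J(E) = 2 - (E + E^(3/2))/(-28 + E) (J(E) = 2 - (E + E*√E)/(E - 28) = 2 - (E + E^(3/2))/(-28 + E))
(J(n) - 27501) + 1756 = ((-56 - 405 - (-405)^(3/2))/(-28 - 405) - 27501) + 1756 = ((-56 - 405 - (-3645)*I*√5)/(-433) - 27501) + 1756 = (-(-56 - 405 + 3645*I*√5)/433 - 27501) + 1756 = (-(-461 + 3645*I*√5)/433 - 27501) + 1756 = ((461/433 - 3645*I*√5/433) - 27501) + 1756 = (-11907472/433 - 3645*I*√5/433) + 1756 = -11147124/433 - 3645*I*√5/433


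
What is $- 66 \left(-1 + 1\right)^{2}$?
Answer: $0$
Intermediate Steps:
$- 66 \left(-1 + 1\right)^{2} = - 66 \cdot 0^{2} = \left(-66\right) 0 = 0$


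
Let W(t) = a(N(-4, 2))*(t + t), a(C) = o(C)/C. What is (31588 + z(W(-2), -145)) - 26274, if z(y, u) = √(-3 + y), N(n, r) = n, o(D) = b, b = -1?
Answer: 5314 + 2*I ≈ 5314.0 + 2.0*I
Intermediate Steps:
o(D) = -1
a(C) = -1/C
W(t) = t/2 (W(t) = (-1/(-4))*(t + t) = (-1*(-¼))*(2*t) = (2*t)/4 = t/2)
(31588 + z(W(-2), -145)) - 26274 = (31588 + √(-3 + (½)*(-2))) - 26274 = (31588 + √(-3 - 1)) - 26274 = (31588 + √(-4)) - 26274 = (31588 + 2*I) - 26274 = 5314 + 2*I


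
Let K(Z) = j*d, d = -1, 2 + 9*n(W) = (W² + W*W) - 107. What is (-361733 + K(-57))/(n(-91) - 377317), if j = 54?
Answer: 3256083/3379400 ≈ 0.96351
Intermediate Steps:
n(W) = -109/9 + 2*W²/9 (n(W) = -2/9 + ((W² + W*W) - 107)/9 = -2/9 + ((W² + W²) - 107)/9 = -2/9 + (2*W² - 107)/9 = -2/9 + (-107 + 2*W²)/9 = -2/9 + (-107/9 + 2*W²/9) = -109/9 + 2*W²/9)
K(Z) = -54 (K(Z) = 54*(-1) = -54)
(-361733 + K(-57))/(n(-91) - 377317) = (-361733 - 54)/((-109/9 + (2/9)*(-91)²) - 377317) = -361787/((-109/9 + (2/9)*8281) - 377317) = -361787/((-109/9 + 16562/9) - 377317) = -361787/(16453/9 - 377317) = -361787/(-3379400/9) = -361787*(-9/3379400) = 3256083/3379400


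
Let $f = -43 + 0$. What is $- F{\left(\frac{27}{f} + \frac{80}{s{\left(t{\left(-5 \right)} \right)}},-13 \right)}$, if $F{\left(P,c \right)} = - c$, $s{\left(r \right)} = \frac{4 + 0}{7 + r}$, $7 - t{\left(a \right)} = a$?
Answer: $-13$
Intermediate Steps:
$t{\left(a \right)} = 7 - a$
$f = -43$
$s{\left(r \right)} = \frac{4}{7 + r}$
$- F{\left(\frac{27}{f} + \frac{80}{s{\left(t{\left(-5 \right)} \right)}},-13 \right)} = - \left(-1\right) \left(-13\right) = \left(-1\right) 13 = -13$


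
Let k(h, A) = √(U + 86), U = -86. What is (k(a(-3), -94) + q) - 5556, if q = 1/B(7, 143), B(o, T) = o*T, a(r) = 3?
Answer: -5561555/1001 ≈ -5556.0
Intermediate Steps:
B(o, T) = T*o
k(h, A) = 0 (k(h, A) = √(-86 + 86) = √0 = 0)
q = 1/1001 (q = 1/(143*7) = 1/1001 ≈ 0.00099900)
(k(a(-3), -94) + q) - 5556 = (0 + 1/1001) - 5556 = 1/1001 - 5556 = -5561555/1001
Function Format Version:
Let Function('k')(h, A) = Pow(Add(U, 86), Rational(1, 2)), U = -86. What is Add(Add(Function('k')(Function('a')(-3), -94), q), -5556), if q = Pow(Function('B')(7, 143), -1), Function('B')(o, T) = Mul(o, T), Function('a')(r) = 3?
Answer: Rational(-5561555, 1001) ≈ -5556.0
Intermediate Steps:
Function('B')(o, T) = Mul(T, o)
Function('k')(h, A) = 0 (Function('k')(h, A) = Pow(Add(-86, 86), Rational(1, 2)) = Pow(0, Rational(1, 2)) = 0)
q = Rational(1, 1001) (q = Pow(Mul(143, 7), -1) = Pow(1001, -1) = Rational(1, 1001) ≈ 0.00099900)
Add(Add(Function('k')(Function('a')(-3), -94), q), -5556) = Add(Add(0, Rational(1, 1001)), -5556) = Add(Rational(1, 1001), -5556) = Rational(-5561555, 1001)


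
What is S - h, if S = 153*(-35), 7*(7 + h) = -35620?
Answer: -1816/7 ≈ -259.43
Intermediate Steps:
h = -35669/7 (h = -7 + (⅐)*(-35620) = -7 - 35620/7 = -35669/7 ≈ -5095.6)
S = -5355
S - h = -5355 - 1*(-35669/7) = -5355 + 35669/7 = -1816/7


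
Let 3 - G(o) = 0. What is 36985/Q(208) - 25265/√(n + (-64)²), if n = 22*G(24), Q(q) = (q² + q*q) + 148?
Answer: 36985/86676 - 25265*√4162/4162 ≈ -391.20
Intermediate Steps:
G(o) = 3 (G(o) = 3 - 1*0 = 3 + 0 = 3)
Q(q) = 148 + 2*q² (Q(q) = (q² + q²) + 148 = 2*q² + 148 = 148 + 2*q²)
n = 66 (n = 22*3 = 66)
36985/Q(208) - 25265/√(n + (-64)²) = 36985/(148 + 2*208²) - 25265/√(66 + (-64)²) = 36985/(148 + 2*43264) - 25265/√(66 + 4096) = 36985/(148 + 86528) - 25265*√4162/4162 = 36985/86676 - 25265*√4162/4162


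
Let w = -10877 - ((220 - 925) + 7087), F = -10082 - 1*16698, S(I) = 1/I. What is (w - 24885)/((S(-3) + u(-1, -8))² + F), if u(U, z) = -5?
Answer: 94824/60191 ≈ 1.5754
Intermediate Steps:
F = -26780 (F = -10082 - 16698 = -26780)
w = -17259 (w = -10877 - (-705 + 7087) = -10877 - 1*6382 = -10877 - 6382 = -17259)
(w - 24885)/((S(-3) + u(-1, -8))² + F) = (-17259 - 24885)/((1/(-3) - 5)² - 26780) = -42144/((-⅓ - 5)² - 26780) = -42144/((-16/3)² - 26780) = -42144/(256/9 - 26780) = -42144/(-240764/9) = -42144*(-9/240764) = 94824/60191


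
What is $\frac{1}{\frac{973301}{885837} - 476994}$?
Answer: $- \frac{885837}{422537960677} \approx -2.0965 \cdot 10^{-6}$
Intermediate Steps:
$\frac{1}{\frac{973301}{885837} - 476994} = \frac{1}{- \frac{422537960677}{885837}} = - \frac{885837}{422537960677}$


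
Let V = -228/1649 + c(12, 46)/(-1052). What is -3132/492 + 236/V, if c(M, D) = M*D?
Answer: -2135699849/5894283 ≈ -362.33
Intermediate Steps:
c(M, D) = D*M
V = -287526/433687 (V = -228/1649 + (46*12)/(-1052) = -228*1/1649 + 552*(-1/1052) = -228/1649 - 138/263 = -287526/433687 ≈ -0.66298)
-3132/492 + 236/V = -3132/492 + 236/(-287526/433687) = -3132*1/492 + 236*(-433687/287526) = -261/41 - 51175066/143763 = -2135699849/5894283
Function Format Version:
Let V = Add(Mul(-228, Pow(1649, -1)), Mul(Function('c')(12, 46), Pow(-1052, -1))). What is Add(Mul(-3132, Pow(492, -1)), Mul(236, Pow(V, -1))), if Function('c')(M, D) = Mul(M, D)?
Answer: Rational(-2135699849, 5894283) ≈ -362.33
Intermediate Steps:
Function('c')(M, D) = Mul(D, M)
V = Rational(-287526, 433687) (V = Add(Mul(-228, Pow(1649, -1)), Mul(Mul(46, 12), Pow(-1052, -1))) = Add(Mul(-228, Rational(1, 1649)), Mul(552, Rational(-1, 1052))) = Add(Rational(-228, 1649), Rational(-138, 263)) = Rational(-287526, 433687) ≈ -0.66298)
Add(Mul(-3132, Pow(492, -1)), Mul(236, Pow(V, -1))) = Add(Mul(-3132, Pow(492, -1)), Mul(236, Pow(Rational(-287526, 433687), -1))) = Add(Mul(-3132, Rational(1, 492)), Mul(236, Rational(-433687, 287526))) = Add(Rational(-261, 41), Rational(-51175066, 143763)) = Rational(-2135699849, 5894283)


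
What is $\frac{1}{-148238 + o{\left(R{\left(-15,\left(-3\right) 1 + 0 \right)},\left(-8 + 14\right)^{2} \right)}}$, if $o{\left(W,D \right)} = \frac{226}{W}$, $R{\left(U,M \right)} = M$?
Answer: $- \frac{3}{444940} \approx -6.7425 \cdot 10^{-6}$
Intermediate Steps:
$\frac{1}{-148238 + o{\left(R{\left(-15,\left(-3\right) 1 + 0 \right)},\left(-8 + 14\right)^{2} \right)}} = \frac{1}{-148238 + \frac{226}{\left(-3\right) 1 + 0}} = \frac{1}{-148238 + \frac{226}{-3 + 0}} = \frac{1}{-148238 + \frac{226}{-3}} = \frac{1}{-148238 + 226 \left(- \frac{1}{3}\right)} = \frac{1}{-148238 - \frac{226}{3}} = \frac{1}{- \frac{444940}{3}} = - \frac{3}{444940}$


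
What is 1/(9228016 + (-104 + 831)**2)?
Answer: 1/9756545 ≈ 1.0250e-7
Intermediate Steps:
1/(9228016 + (-104 + 831)**2) = 1/(9228016 + 727**2) = 1/(9228016 + 528529) = 1/9756545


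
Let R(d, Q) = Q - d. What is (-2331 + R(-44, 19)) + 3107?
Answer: 839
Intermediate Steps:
(-2331 + R(-44, 19)) + 3107 = (-2331 + (19 - 1*(-44))) + 3107 = (-2331 + (19 + 44)) + 3107 = (-2331 + 63) + 3107 = -2268 + 3107 = 839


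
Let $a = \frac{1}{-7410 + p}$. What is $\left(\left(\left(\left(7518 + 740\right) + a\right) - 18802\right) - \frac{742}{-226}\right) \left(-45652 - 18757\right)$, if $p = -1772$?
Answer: $\frac{704421233683455}{1037566} \approx 6.7892 \cdot 10^{8}$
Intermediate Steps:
$a = - \frac{1}{9182}$ ($a = \frac{1}{-7410 - 1772} = \frac{1}{-9182} = - \frac{1}{9182} \approx -0.00010891$)
$\left(\left(\left(\left(7518 + 740\right) + a\right) - 18802\right) - \frac{742}{-226}\right) \left(-45652 - 18757\right) = \left(\left(\left(\left(7518 + 740\right) - \frac{1}{9182}\right) - 18802\right) - \frac{742}{-226}\right) \left(-45652 - 18757\right) = \left(\left(\left(8258 - \frac{1}{9182}\right) - 18802\right) - - \frac{371}{113}\right) \left(-64409\right) = \left(\left(\frac{75824955}{9182} - 18802\right) + \frac{371}{113}\right) \left(-64409\right) = \left(- \frac{96815009}{9182} + \frac{371}{113}\right) \left(-64409\right) = \left(- \frac{10936689495}{1037566}\right) \left(-64409\right) = \frac{704421233683455}{1037566}$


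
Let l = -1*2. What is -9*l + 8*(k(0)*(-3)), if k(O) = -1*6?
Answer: 162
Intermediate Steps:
l = -2
k(O) = -6
-9*l + 8*(k(0)*(-3)) = -9*(-2) + 8*(-6*(-3)) = 18 + 8*18 = 18 + 144 = 162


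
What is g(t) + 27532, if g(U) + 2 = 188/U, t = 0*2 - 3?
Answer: 82402/3 ≈ 27467.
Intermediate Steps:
t = -3 (t = 0 - 3 = -3)
g(U) = -2 + 188/U
g(t) + 27532 = (-2 + 188/(-3)) + 27532 = (-2 + 188*(-⅓)) + 27532 = (-2 - 188/3) + 27532 = -194/3 + 27532 = 82402/3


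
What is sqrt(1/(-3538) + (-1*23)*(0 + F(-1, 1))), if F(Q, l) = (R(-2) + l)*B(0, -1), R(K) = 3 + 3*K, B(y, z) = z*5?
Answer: I*sqrt(2879015658)/3538 ≈ 15.166*I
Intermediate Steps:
B(y, z) = 5*z
F(Q, l) = 15 - 5*l (F(Q, l) = ((3 + 3*(-2)) + l)*(5*(-1)) = ((3 - 6) + l)*(-5) = (-3 + l)*(-5) = 15 - 5*l)
sqrt(1/(-3538) + (-1*23)*(0 + F(-1, 1))) = sqrt(1/(-3538) + (-1*23)*(0 + (15 - 5*1))) = sqrt(-1/3538 - 23*(0 + (15 - 5))) = sqrt(-1/3538 - 23*(0 + 10)) = sqrt(-1/3538 - 23*10) = sqrt(-1/3538 - 230) = sqrt(-813741/3538) = I*sqrt(2879015658)/3538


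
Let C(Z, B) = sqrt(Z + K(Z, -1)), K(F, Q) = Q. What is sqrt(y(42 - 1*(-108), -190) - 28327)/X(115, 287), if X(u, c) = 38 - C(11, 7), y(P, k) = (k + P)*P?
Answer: I*sqrt(343270)/1434 + 19*I*sqrt(34327)/717 ≈ 5.3182*I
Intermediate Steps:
y(P, k) = P*(P + k) (y(P, k) = (P + k)*P = P*(P + k))
C(Z, B) = sqrt(-1 + Z) (C(Z, B) = sqrt(Z - 1) = sqrt(-1 + Z))
X(u, c) = 38 - sqrt(10) (X(u, c) = 38 - sqrt(-1 + 11) = 38 - sqrt(10))
sqrt(y(42 - 1*(-108), -190) - 28327)/X(115, 287) = sqrt((42 - 1*(-108))*((42 - 1*(-108)) - 190) - 28327)/(38 - sqrt(10)) = sqrt((42 + 108)*((42 + 108) - 190) - 28327)/(38 - sqrt(10)) = sqrt(150*(150 - 190) - 28327)/(38 - sqrt(10)) = sqrt(150*(-40) - 28327)/(38 - sqrt(10)) = sqrt(-6000 - 28327)/(38 - sqrt(10)) = sqrt(-34327)/(38 - sqrt(10)) = (I*sqrt(34327))/(38 - sqrt(10)) = I*sqrt(34327)/(38 - sqrt(10))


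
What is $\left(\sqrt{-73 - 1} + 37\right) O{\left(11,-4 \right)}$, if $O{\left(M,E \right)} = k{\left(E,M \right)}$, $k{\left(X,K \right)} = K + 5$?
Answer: $592 + 16 i \sqrt{74} \approx 592.0 + 137.64 i$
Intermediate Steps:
$k{\left(X,K \right)} = 5 + K$
$O{\left(M,E \right)} = 5 + M$
$\left(\sqrt{-73 - 1} + 37\right) O{\left(11,-4 \right)} = \left(\sqrt{-73 - 1} + 37\right) \left(5 + 11\right) = \left(\sqrt{-74} + 37\right) 16 = \left(i \sqrt{74} + 37\right) 16 = \left(37 + i \sqrt{74}\right) 16 = 592 + 16 i \sqrt{74}$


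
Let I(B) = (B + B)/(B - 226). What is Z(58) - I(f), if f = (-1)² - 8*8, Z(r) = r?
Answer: 16636/289 ≈ 57.564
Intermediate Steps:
f = -63 (f = 1 - 64 = -63)
I(B) = 2*B/(-226 + B) (I(B) = (2*B)/(-226 + B) = 2*B/(-226 + B))
Z(58) - I(f) = 58 - 2*(-63)/(-226 - 63) = 58 - 2*(-63)/(-289) = 58 - 2*(-63)*(-1)/289 = 58 - 1*126/289 = 58 - 126/289 = 16636/289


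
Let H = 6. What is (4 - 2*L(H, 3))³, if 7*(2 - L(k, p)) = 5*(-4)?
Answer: -64000/343 ≈ -186.59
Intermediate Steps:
L(k, p) = 34/7 (L(k, p) = 2 - 5*(-4)/7 = 2 - ⅐*(-20) = 2 + 20/7 = 34/7)
(4 - 2*L(H, 3))³ = (4 - 2*34/7)³ = (4 - 68/7)³ = (-40/7)³ = -64000/343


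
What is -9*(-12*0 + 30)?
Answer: -270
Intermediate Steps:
-9*(-12*0 + 30) = -9*(0 + 30) = -9*30 = -270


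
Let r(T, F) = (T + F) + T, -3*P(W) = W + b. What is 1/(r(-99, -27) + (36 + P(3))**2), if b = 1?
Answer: 9/8791 ≈ 0.0010238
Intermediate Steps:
P(W) = -1/3 - W/3 (P(W) = -(W + 1)/3 = -(1 + W)/3 = -1/3 - W/3)
r(T, F) = F + 2*T (r(T, F) = (F + T) + T = F + 2*T)
1/(r(-99, -27) + (36 + P(3))**2) = 1/((-27 + 2*(-99)) + (36 + (-1/3 - 1/3*3))**2) = 1/((-27 - 198) + (36 + (-1/3 - 1))**2) = 1/(-225 + (36 - 4/3)**2) = 1/(-225 + (104/3)**2) = 1/(-225 + 10816/9) = 1/(8791/9) = 9/8791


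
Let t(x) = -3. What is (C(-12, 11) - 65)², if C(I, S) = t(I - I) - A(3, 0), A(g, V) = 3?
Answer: 5041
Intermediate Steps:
C(I, S) = -6 (C(I, S) = -3 - 1*3 = -3 - 3 = -6)
(C(-12, 11) - 65)² = (-6 - 65)² = (-71)² = 5041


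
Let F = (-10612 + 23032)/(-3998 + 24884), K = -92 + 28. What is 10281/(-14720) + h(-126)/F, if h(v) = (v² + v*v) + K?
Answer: 7059486863/132480 ≈ 53287.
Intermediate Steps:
K = -64
h(v) = -64 + 2*v² (h(v) = (v² + v*v) - 64 = (v² + v²) - 64 = 2*v² - 64 = -64 + 2*v²)
F = 2070/3481 (F = 12420/20886 = 12420*(1/20886) = 2070/3481 ≈ 0.59466)
10281/(-14720) + h(-126)/F = 10281/(-14720) + (-64 + 2*(-126)²)/(2070/3481) = 10281*(-1/14720) + (-64 + 2*15876)*(3481/2070) = -447/640 + (-64 + 31752)*(3481/2070) = -447/640 + 31688*(3481/2070) = -447/640 + 55152964/1035 = 7059486863/132480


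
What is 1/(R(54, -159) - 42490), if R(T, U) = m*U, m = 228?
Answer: -1/78742 ≈ -1.2700e-5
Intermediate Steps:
R(T, U) = 228*U
1/(R(54, -159) - 42490) = 1/(228*(-159) - 42490) = 1/(-36252 - 42490) = 1/(-78742) = -1/78742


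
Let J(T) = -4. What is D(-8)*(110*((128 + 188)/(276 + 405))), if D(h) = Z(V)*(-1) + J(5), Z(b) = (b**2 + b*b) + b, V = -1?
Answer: -173800/681 ≈ -255.21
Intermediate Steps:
Z(b) = b + 2*b**2 (Z(b) = (b**2 + b**2) + b = 2*b**2 + b = b + 2*b**2)
D(h) = -5 (D(h) = -(1 + 2*(-1))*(-1) - 4 = -(1 - 2)*(-1) - 4 = -1*(-1)*(-1) - 4 = 1*(-1) - 4 = -1 - 4 = -5)
D(-8)*(110*((128 + 188)/(276 + 405))) = -550*(128 + 188)/(276 + 405) = -550*316/681 = -5*34760/681 = -173800/681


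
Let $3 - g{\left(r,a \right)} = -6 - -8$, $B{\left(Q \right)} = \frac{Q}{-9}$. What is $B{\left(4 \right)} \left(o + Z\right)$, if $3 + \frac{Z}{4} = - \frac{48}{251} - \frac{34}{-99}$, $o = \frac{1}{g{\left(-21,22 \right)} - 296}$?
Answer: $\frac{334110196}{65974095} \approx 5.0643$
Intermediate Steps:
$B{\left(Q \right)} = - \frac{Q}{9}$ ($B{\left(Q \right)} = Q \left(- \frac{1}{9}\right) = - \frac{Q}{9}$)
$g{\left(r,a \right)} = 1$ ($g{\left(r,a \right)} = 3 - \left(-6 - -8\right) = 3 - \left(-6 + 8\right) = 3 - 2 = 1$)
$o = - \frac{1}{295}$ ($o = \frac{1}{1 - 296} = \frac{1}{-295} = - \frac{1}{295} \approx -0.0033898$)
$Z = - \frac{283060}{24849}$ ($Z = -12 + 4 \left(- \frac{48}{251} - \frac{34}{-99}\right) = -12 + 4 \left(\left(-48\right) \frac{1}{251} - - \frac{34}{99}\right) = -12 + 4 \left(- \frac{48}{251} + \frac{34}{99}\right) = -12 + 4 \cdot \frac{3782}{24849} = -12 + \frac{15128}{24849} = - \frac{283060}{24849} \approx -11.391$)
$B{\left(4 \right)} \left(o + Z\right) = \left(- \frac{1}{9}\right) 4 \left(- \frac{1}{295} - \frac{283060}{24849}\right) = \left(- \frac{4}{9}\right) \left(- \frac{83527549}{7330455}\right) = \frac{334110196}{65974095}$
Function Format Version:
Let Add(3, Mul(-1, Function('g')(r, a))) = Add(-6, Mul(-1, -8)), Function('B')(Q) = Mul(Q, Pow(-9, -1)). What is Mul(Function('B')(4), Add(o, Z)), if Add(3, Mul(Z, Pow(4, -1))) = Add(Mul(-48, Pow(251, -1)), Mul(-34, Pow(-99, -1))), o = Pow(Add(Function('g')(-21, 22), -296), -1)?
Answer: Rational(334110196, 65974095) ≈ 5.0643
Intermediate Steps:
Function('B')(Q) = Mul(Rational(-1, 9), Q) (Function('B')(Q) = Mul(Q, Rational(-1, 9)) = Mul(Rational(-1, 9), Q))
Function('g')(r, a) = 1 (Function('g')(r, a) = Add(3, Mul(-1, Add(-6, Mul(-1, -8)))) = Add(3, Mul(-1, Add(-6, 8))) = Add(3, Mul(-1, 2)) = Add(3, -2) = 1)
o = Rational(-1, 295) (o = Pow(Add(1, -296), -1) = Pow(-295, -1) = Rational(-1, 295) ≈ -0.0033898)
Z = Rational(-283060, 24849) (Z = Add(-12, Mul(4, Add(Mul(-48, Pow(251, -1)), Mul(-34, Pow(-99, -1))))) = Add(-12, Mul(4, Add(Mul(-48, Rational(1, 251)), Mul(-34, Rational(-1, 99))))) = Add(-12, Mul(4, Add(Rational(-48, 251), Rational(34, 99)))) = Add(-12, Mul(4, Rational(3782, 24849))) = Add(-12, Rational(15128, 24849)) = Rational(-283060, 24849) ≈ -11.391)
Mul(Function('B')(4), Add(o, Z)) = Mul(Mul(Rational(-1, 9), 4), Add(Rational(-1, 295), Rational(-283060, 24849))) = Mul(Rational(-4, 9), Rational(-83527549, 7330455)) = Rational(334110196, 65974095)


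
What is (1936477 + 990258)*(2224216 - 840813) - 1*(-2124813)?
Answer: 4048856104018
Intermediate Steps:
(1936477 + 990258)*(2224216 - 840813) - 1*(-2124813) = 2926735*1383403 + 2124813 = 4048853979205 + 2124813 = 4048856104018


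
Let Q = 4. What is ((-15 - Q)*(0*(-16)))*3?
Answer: 0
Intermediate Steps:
((-15 - Q)*(0*(-16)))*3 = ((-15 - 1*4)*(0*(-16)))*3 = ((-15 - 4)*0)*3 = -19*0*3 = 0*3 = 0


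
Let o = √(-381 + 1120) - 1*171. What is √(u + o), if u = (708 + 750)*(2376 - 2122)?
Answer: √(370161 + √739) ≈ 608.43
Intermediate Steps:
u = 370332 (u = 1458*254 = 370332)
o = -171 + √739 (o = √739 - 171 = -171 + √739 ≈ -143.82)
√(u + o) = √(370332 + (-171 + √739)) = √(370161 + √739)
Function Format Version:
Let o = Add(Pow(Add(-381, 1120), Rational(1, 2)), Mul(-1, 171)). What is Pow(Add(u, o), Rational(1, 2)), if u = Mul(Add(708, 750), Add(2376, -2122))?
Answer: Pow(Add(370161, Pow(739, Rational(1, 2))), Rational(1, 2)) ≈ 608.43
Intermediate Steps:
u = 370332 (u = Mul(1458, 254) = 370332)
o = Add(-171, Pow(739, Rational(1, 2))) (o = Add(Pow(739, Rational(1, 2)), -171) = Add(-171, Pow(739, Rational(1, 2))) ≈ -143.82)
Pow(Add(u, o), Rational(1, 2)) = Pow(Add(370332, Add(-171, Pow(739, Rational(1, 2)))), Rational(1, 2)) = Pow(Add(370161, Pow(739, Rational(1, 2))), Rational(1, 2))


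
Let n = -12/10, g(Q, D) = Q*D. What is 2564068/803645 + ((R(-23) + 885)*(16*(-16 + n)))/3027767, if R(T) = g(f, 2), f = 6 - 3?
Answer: 7566344150492/2433249810715 ≈ 3.1096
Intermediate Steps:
f = 3
g(Q, D) = D*Q
R(T) = 6 (R(T) = 2*3 = 6)
n = -6/5 (n = -12*1/10 = -6/5 ≈ -1.2000)
2564068/803645 + ((R(-23) + 885)*(16*(-16 + n)))/3027767 = 2564068/803645 + ((6 + 885)*(16*(-16 - 6/5)))/3027767 = 2564068*(1/803645) + (891*(16*(-86/5)))*(1/3027767) = 2564068/803645 + (891*(-1376/5))*(1/3027767) = 2564068/803645 - 1226016/5*1/3027767 = 2564068/803645 - 1226016/15138835 = 7566344150492/2433249810715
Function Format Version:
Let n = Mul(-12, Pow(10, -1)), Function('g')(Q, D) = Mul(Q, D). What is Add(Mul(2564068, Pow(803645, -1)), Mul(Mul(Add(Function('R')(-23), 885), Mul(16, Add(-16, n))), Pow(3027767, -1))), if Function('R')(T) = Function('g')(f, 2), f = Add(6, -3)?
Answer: Rational(7566344150492, 2433249810715) ≈ 3.1096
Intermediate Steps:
f = 3
Function('g')(Q, D) = Mul(D, Q)
Function('R')(T) = 6 (Function('R')(T) = Mul(2, 3) = 6)
n = Rational(-6, 5) (n = Mul(-12, Rational(1, 10)) = Rational(-6, 5) ≈ -1.2000)
Add(Mul(2564068, Pow(803645, -1)), Mul(Mul(Add(Function('R')(-23), 885), Mul(16, Add(-16, n))), Pow(3027767, -1))) = Add(Mul(2564068, Pow(803645, -1)), Mul(Mul(Add(6, 885), Mul(16, Add(-16, Rational(-6, 5)))), Pow(3027767, -1))) = Add(Mul(2564068, Rational(1, 803645)), Mul(Mul(891, Mul(16, Rational(-86, 5))), Rational(1, 3027767))) = Add(Rational(2564068, 803645), Mul(Mul(891, Rational(-1376, 5)), Rational(1, 3027767))) = Add(Rational(2564068, 803645), Mul(Rational(-1226016, 5), Rational(1, 3027767))) = Add(Rational(2564068, 803645), Rational(-1226016, 15138835)) = Rational(7566344150492, 2433249810715)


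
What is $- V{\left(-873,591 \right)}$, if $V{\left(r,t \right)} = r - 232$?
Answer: $1105$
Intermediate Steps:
$V{\left(r,t \right)} = -232 + r$ ($V{\left(r,t \right)} = r - 232 = -232 + r$)
$- V{\left(-873,591 \right)} = - (-232 - 873) = \left(-1\right) \left(-1105\right) = 1105$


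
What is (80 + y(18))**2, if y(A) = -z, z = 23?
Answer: 3249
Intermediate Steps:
y(A) = -23 (y(A) = -1*23 = -23)
(80 + y(18))**2 = (80 - 23)**2 = 57**2 = 3249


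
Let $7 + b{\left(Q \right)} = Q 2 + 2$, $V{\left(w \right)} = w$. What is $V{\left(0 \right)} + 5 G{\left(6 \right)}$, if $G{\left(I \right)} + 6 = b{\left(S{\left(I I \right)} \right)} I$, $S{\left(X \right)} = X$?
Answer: $1980$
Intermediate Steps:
$b{\left(Q \right)} = -5 + 2 Q$ ($b{\left(Q \right)} = -7 + \left(Q 2 + 2\right) = -7 + \left(2 Q + 2\right) = -7 + \left(2 + 2 Q\right) = -5 + 2 Q$)
$G{\left(I \right)} = -6 + I \left(-5 + 2 I^{2}\right)$ ($G{\left(I \right)} = -6 + \left(-5 + 2 I I\right) I = -6 + \left(-5 + 2 I^{2}\right) I = -6 + I \left(-5 + 2 I^{2}\right)$)
$V{\left(0 \right)} + 5 G{\left(6 \right)} = 0 + 5 \left(-6 + 6 \left(-5 + 2 \cdot 6^{2}\right)\right) = 0 + 5 \left(-6 + 6 \left(-5 + 2 \cdot 36\right)\right) = 0 + 5 \left(-6 + 6 \left(-5 + 72\right)\right) = 0 + 5 \left(-6 + 6 \cdot 67\right) = 0 + 5 \left(-6 + 402\right) = 0 + 5 \cdot 396 = 0 + 1980 = 1980$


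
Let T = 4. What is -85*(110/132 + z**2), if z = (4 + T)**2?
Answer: -2089385/6 ≈ -3.4823e+5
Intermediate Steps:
z = 64 (z = (4 + 4)**2 = 8**2 = 64)
-85*(110/132 + z**2) = -85*(110/132 + 64**2) = -85*(110*(1/132) + 4096) = -85*(5/6 + 4096) = -85*24581/6 = -2089385/6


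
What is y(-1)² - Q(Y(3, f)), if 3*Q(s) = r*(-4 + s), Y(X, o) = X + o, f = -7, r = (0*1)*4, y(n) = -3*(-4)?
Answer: 144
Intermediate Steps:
y(n) = 12
r = 0 (r = 0*4 = 0)
Q(s) = 0 (Q(s) = (0*(-4 + s))/3 = (⅓)*0 = 0)
y(-1)² - Q(Y(3, f)) = 12² - 1*0 = 144 + 0 = 144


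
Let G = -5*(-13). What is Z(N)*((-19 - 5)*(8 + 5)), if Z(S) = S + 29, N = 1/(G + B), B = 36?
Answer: -914160/101 ≈ -9051.1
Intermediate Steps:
G = 65
N = 1/101 (N = 1/(65 + 36) = 1/101 ≈ 0.0099010)
Z(S) = 29 + S
Z(N)*((-19 - 5)*(8 + 5)) = (29 + 1/101)*((-19 - 5)*(8 + 5)) = 2930*(-24*13)/101 = (2930/101)*(-312) = -914160/101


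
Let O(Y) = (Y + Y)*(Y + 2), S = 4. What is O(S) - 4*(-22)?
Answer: 136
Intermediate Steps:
O(Y) = 2*Y*(2 + Y) (O(Y) = (2*Y)*(2 + Y) = 2*Y*(2 + Y))
O(S) - 4*(-22) = 2*4*(2 + 4) - 4*(-22) = 2*4*6 + 88 = 48 + 88 = 136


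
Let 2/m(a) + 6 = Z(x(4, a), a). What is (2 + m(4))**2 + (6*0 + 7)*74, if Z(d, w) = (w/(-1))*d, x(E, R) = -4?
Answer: 13071/25 ≈ 522.84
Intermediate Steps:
Z(d, w) = -d*w (Z(d, w) = (w*(-1))*d = (-w)*d = -d*w)
m(a) = 2/(-6 + 4*a) (m(a) = 2/(-6 - 1*(-4)*a) = 2/(-6 + 4*a))
(2 + m(4))**2 + (6*0 + 7)*74 = (2 + 1/(-3 + 2*4))**2 + (6*0 + 7)*74 = (2 + 1/(-3 + 8))**2 + (0 + 7)*74 = (2 + 1/5)**2 + 7*74 = (2 + 1/5)**2 + 518 = (11/5)**2 + 518 = 121/25 + 518 = 13071/25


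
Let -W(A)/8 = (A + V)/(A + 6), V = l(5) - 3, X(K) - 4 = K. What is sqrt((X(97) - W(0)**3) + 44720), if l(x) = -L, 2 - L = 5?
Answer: sqrt(44821) ≈ 211.71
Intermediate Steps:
L = -3 (L = 2 - 1*5 = 2 - 5 = -3)
X(K) = 4 + K
l(x) = 3 (l(x) = -1*(-3) = 3)
V = 0 (V = 3 - 3 = 0)
W(A) = -8*A/(6 + A) (W(A) = -8*(A + 0)/(A + 6) = -8*A/(6 + A))
sqrt((X(97) - W(0)**3) + 44720) = sqrt(((4 + 97) - (-8*0/(6 + 0))**3) + 44720) = sqrt((101 - (-8*0/6)**3) + 44720) = sqrt((101 - (-8*0*1/6)**3) + 44720) = sqrt((101 - 1*0**3) + 44720) = sqrt((101 - 1*0) + 44720) = sqrt((101 + 0) + 44720) = sqrt(101 + 44720) = sqrt(44821)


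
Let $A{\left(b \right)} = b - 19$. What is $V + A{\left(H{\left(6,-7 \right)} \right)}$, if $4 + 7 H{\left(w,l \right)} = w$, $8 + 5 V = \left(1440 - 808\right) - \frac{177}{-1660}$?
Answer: $\frac{6164819}{58100} \approx 106.11$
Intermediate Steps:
$V = \frac{1036017}{8300}$ ($V = - \frac{8}{5} + \frac{\left(1440 - 808\right) - \frac{177}{-1660}}{5} = - \frac{8}{5} + \frac{632 - - \frac{177}{1660}}{5} = - \frac{8}{5} + \frac{632 + \frac{177}{1660}}{5} = - \frac{8}{5} + \frac{1}{5} \cdot \frac{1049297}{1660} = - \frac{8}{5} + \frac{1049297}{8300} = \frac{1036017}{8300} \approx 124.82$)
$H{\left(w,l \right)} = - \frac{4}{7} + \frac{w}{7}$
$A{\left(b \right)} = -19 + b$ ($A{\left(b \right)} = b - 19 = -19 + b$)
$V + A{\left(H{\left(6,-7 \right)} \right)} = \frac{1036017}{8300} + \left(-19 + \left(- \frac{4}{7} + \frac{1}{7} \cdot 6\right)\right) = \frac{1036017}{8300} + \left(-19 + \left(- \frac{4}{7} + \frac{6}{7}\right)\right) = \frac{1036017}{8300} + \left(-19 + \frac{2}{7}\right) = \frac{1036017}{8300} - \frac{131}{7} = \frac{6164819}{58100}$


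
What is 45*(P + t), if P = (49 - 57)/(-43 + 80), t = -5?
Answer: -8685/37 ≈ -234.73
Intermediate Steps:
P = -8/37 ≈ -0.21622
45*(P + t) = 45*(-8/37 - 5) = 45*(-193/37) = -8685/37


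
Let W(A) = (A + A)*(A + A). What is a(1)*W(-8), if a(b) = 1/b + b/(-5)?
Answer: 1024/5 ≈ 204.80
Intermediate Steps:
W(A) = 4*A² (W(A) = (2*A)*(2*A) = 4*A²)
a(b) = 1/b - b/5 (a(b) = 1/b + b*(-⅕) = 1/b - b/5)
a(1)*W(-8) = (1/1 - ⅕*1)*(4*(-8)²) = (1 - ⅕)*(4*64) = (⅘)*256 = 1024/5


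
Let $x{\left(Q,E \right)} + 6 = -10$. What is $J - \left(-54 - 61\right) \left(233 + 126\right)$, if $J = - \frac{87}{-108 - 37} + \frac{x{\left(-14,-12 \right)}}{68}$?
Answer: $\frac{3509256}{85} \approx 41285.0$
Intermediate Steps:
$x{\left(Q,E \right)} = -16$ ($x{\left(Q,E \right)} = -6 - 10 = -16$)
$J = \frac{31}{85}$ ($J = - \frac{87}{-108 - 37} - \frac{16}{68} = - \frac{87}{-108 - 37} - \frac{4}{17} = - \frac{87}{-145} - \frac{4}{17} = \left(-87\right) \left(- \frac{1}{145}\right) - \frac{4}{17} = \frac{3}{5} - \frac{4}{17} = \frac{31}{85} \approx 0.36471$)
$J - \left(-54 - 61\right) \left(233 + 126\right) = \frac{31}{85} - \left(-54 - 61\right) \left(233 + 126\right) = \frac{31}{85} - \left(-115\right) 359 = \frac{31}{85} - -41285 = \frac{31}{85} + 41285 = \frac{3509256}{85}$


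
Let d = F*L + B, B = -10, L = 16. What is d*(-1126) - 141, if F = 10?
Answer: -169041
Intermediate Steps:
d = 150 (d = 10*16 - 10 = 160 - 10 = 150)
d*(-1126) - 141 = 150*(-1126) - 141 = -168900 - 141 = -169041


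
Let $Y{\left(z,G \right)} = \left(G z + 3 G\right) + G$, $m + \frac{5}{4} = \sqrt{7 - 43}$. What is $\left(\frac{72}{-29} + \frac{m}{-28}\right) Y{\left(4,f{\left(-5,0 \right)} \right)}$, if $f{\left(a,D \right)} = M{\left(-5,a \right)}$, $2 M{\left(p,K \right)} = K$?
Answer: $\frac{39595}{812} + \frac{30 i}{7} \approx 48.762 + 4.2857 i$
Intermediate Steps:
$M{\left(p,K \right)} = \frac{K}{2}$
$m = - \frac{5}{4} + 6 i$ ($m = - \frac{5}{4} + \sqrt{7 - 43} = - \frac{5}{4} + \sqrt{-36} = - \frac{5}{4} + 6 i \approx -1.25 + 6.0 i$)
$f{\left(a,D \right)} = \frac{a}{2}$
$Y{\left(z,G \right)} = 4 G + G z$ ($Y{\left(z,G \right)} = \left(3 G + G z\right) + G = 4 G + G z$)
$\left(\frac{72}{-29} + \frac{m}{-28}\right) Y{\left(4,f{\left(-5,0 \right)} \right)} = \left(\frac{72}{-29} + \frac{- \frac{5}{4} + 6 i}{-28}\right) \frac{1}{2} \left(-5\right) \left(4 + 4\right) = \left(72 \left(- \frac{1}{29}\right) + \left(- \frac{5}{4} + 6 i\right) \left(- \frac{1}{28}\right)\right) \left(\left(- \frac{5}{2}\right) 8\right) = \left(- \frac{72}{29} + \left(\frac{5}{112} - \frac{3 i}{14}\right)\right) \left(-20\right) = \left(- \frac{7919}{3248} - \frac{3 i}{14}\right) \left(-20\right) = \frac{39595}{812} + \frac{30 i}{7}$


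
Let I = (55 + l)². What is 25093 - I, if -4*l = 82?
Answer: 95611/4 ≈ 23903.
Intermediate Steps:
l = -41/2 (l = -¼*82 = -41/2 ≈ -20.500)
I = 4761/4 (I = (55 - 41/2)² = (69/2)² = 4761/4 ≈ 1190.3)
25093 - I = 25093 - 1*4761/4 = 25093 - 4761/4 = 95611/4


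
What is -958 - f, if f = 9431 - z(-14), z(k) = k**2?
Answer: -10193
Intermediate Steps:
f = 9235 (f = 9431 - 1*(-14)**2 = 9431 - 1*196 = 9431 - 196 = 9235)
-958 - f = -958 - 1*9235 = -958 - 9235 = -10193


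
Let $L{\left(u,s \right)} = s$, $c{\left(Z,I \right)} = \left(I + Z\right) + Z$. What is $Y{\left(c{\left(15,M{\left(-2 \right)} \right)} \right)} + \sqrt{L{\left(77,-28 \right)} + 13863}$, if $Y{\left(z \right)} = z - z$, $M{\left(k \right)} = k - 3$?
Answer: $\sqrt{13835} \approx 117.62$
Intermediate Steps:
$M{\left(k \right)} = -3 + k$
$c{\left(Z,I \right)} = I + 2 Z$
$Y{\left(z \right)} = 0$
$Y{\left(c{\left(15,M{\left(-2 \right)} \right)} \right)} + \sqrt{L{\left(77,-28 \right)} + 13863} = 0 + \sqrt{-28 + 13863} = 0 + \sqrt{13835} = \sqrt{13835}$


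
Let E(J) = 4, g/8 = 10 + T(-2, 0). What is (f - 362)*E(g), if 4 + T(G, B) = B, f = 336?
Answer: -104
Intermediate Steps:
T(G, B) = -4 + B
g = 48 (g = 8*(10 + (-4 + 0)) = 8*(10 - 4) = 8*6 = 48)
(f - 362)*E(g) = (336 - 362)*4 = -26*4 = -104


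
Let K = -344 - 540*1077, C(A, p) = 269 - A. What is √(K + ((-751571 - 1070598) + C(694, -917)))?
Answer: I*√2404518 ≈ 1550.7*I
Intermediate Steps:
K = -581924 (K = -344 - 581580 = -581924)
√(K + ((-751571 - 1070598) + C(694, -917))) = √(-581924 + ((-751571 - 1070598) + (269 - 1*694))) = √(-581924 + (-1822169 + (269 - 694))) = √(-581924 + (-1822169 - 425)) = √(-581924 - 1822594) = √(-2404518) = I*√2404518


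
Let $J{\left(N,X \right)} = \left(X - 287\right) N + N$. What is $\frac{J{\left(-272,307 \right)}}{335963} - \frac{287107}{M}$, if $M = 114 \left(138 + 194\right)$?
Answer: $- \frac{96673516817}{12715527624} \approx -7.6028$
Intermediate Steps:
$J{\left(N,X \right)} = N + N \left(-287 + X\right)$ ($J{\left(N,X \right)} = \left(-287 + X\right) N + N = N \left(-287 + X\right) + N = N + N \left(-287 + X\right)$)
$M = 37848$ ($M = 114 \cdot 332 = 37848$)
$\frac{J{\left(-272,307 \right)}}{335963} - \frac{287107}{M} = \frac{\left(-272\right) \left(-286 + 307\right)}{335963} - \frac{287107}{37848} = \left(-272\right) 21 \cdot \frac{1}{335963} - \frac{287107}{37848} = \left(-5712\right) \frac{1}{335963} - \frac{287107}{37848} = - \frac{5712}{335963} - \frac{287107}{37848} = - \frac{96673516817}{12715527624}$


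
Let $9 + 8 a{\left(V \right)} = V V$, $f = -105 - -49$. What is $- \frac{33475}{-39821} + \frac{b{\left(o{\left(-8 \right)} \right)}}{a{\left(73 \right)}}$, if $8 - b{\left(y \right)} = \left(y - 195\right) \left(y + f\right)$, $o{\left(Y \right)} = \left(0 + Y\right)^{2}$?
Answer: $\frac{64311851}{26480965} \approx 2.4286$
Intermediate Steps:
$f = -56$ ($f = -105 + 49 = -56$)
$o{\left(Y \right)} = Y^{2}$
$b{\left(y \right)} = 8 - \left(-195 + y\right) \left(-56 + y\right)$ ($b{\left(y \right)} = 8 - \left(y - 195\right) \left(y - 56\right) = 8 - \left(-195 + y\right) \left(-56 + y\right)$)
$a{\left(V \right)} = - \frac{9}{8} + \frac{V^{2}}{8}$ ($a{\left(V \right)} = - \frac{9}{8} + \frac{V V}{8} = - \frac{9}{8} + \frac{V^{2}}{8}$)
$- \frac{33475}{-39821} + \frac{b{\left(o{\left(-8 \right)} \right)}}{a{\left(73 \right)}} = - \frac{33475}{-39821} + \frac{-10912 - \left(\left(-8\right)^{2}\right)^{2} + 251 \left(-8\right)^{2}}{- \frac{9}{8} + \frac{73^{2}}{8}} = \left(-33475\right) \left(- \frac{1}{39821}\right) + \frac{-10912 - 64^{2} + 251 \cdot 64}{- \frac{9}{8} + \frac{1}{8} \cdot 5329} = \frac{33475}{39821} + \frac{-10912 - 4096 + 16064}{- \frac{9}{8} + \frac{5329}{8}} = \frac{33475}{39821} + \frac{-10912 - 4096 + 16064}{665} = \frac{33475}{39821} + 1056 \cdot \frac{1}{665} = \frac{33475}{39821} + \frac{1056}{665} = \frac{64311851}{26480965}$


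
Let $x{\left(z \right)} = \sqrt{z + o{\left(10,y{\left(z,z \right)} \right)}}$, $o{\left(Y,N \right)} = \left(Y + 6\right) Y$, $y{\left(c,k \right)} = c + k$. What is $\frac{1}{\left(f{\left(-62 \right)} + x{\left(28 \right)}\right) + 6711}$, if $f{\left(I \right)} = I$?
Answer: $\frac{6649}{44209013} - \frac{2 \sqrt{47}}{44209013} \approx 0.00015009$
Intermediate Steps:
$o{\left(Y,N \right)} = Y \left(6 + Y\right)$ ($o{\left(Y,N \right)} = \left(6 + Y\right) Y = Y \left(6 + Y\right)$)
$x{\left(z \right)} = \sqrt{160 + z}$ ($x{\left(z \right)} = \sqrt{z + 10 \left(6 + 10\right)} = \sqrt{z + 10 \cdot 16} = \sqrt{z + 160} = \sqrt{160 + z}$)
$\frac{1}{\left(f{\left(-62 \right)} + x{\left(28 \right)}\right) + 6711} = \frac{1}{\left(-62 + \sqrt{160 + 28}\right) + 6711} = \frac{1}{\left(-62 + \sqrt{188}\right) + 6711} = \frac{1}{\left(-62 + 2 \sqrt{47}\right) + 6711} = \frac{1}{6649 + 2 \sqrt{47}}$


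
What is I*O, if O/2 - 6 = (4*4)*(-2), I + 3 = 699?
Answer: -36192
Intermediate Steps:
I = 696 (I = -3 + 699 = 696)
O = -52 (O = 12 + 2*((4*4)*(-2)) = 12 + 2*(16*(-2)) = 12 + 2*(-32) = 12 - 64 = -52)
I*O = 696*(-52) = -36192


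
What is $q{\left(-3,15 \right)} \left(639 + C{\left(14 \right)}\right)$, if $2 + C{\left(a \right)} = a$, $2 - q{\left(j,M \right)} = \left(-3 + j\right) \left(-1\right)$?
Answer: $-2604$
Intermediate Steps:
$q{\left(j,M \right)} = -1 + j$ ($q{\left(j,M \right)} = 2 - \left(-3 + j\right) \left(-1\right) = 2 - \left(3 - j\right) = 2 + \left(-3 + j\right) = -1 + j$)
$C{\left(a \right)} = -2 + a$
$q{\left(-3,15 \right)} \left(639 + C{\left(14 \right)}\right) = \left(-1 - 3\right) \left(639 + \left(-2 + 14\right)\right) = - 4 \left(639 + 12\right) = \left(-4\right) 651 = -2604$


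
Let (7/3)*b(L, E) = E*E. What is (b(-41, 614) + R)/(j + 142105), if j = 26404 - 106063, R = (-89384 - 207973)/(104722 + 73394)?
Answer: 67148325703/25952807384 ≈ 2.5873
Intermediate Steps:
R = -99119/59372 (R = -297357/178116 = -297357*1/178116 = -99119/59372 ≈ -1.6695)
j = -79659
b(L, E) = 3*E**2/7 (b(L, E) = 3*(E*E)/7 = 3*E**2/7)
(b(-41, 614) + R)/(j + 142105) = ((3/7)*614**2 - 99119/59372)/(-79659 + 142105) = ((3/7)*376996 - 99119/59372)/62446 = (1130988/7 - 99119/59372)*(1/62446) = (67148325703/415604)*(1/62446) = 67148325703/25952807384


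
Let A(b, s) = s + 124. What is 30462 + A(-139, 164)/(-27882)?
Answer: 47185622/1549 ≈ 30462.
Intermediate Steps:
A(b, s) = 124 + s
30462 + A(-139, 164)/(-27882) = 30462 + (124 + 164)/(-27882) = 30462 + 288*(-1/27882) = 30462 - 16/1549 = 47185622/1549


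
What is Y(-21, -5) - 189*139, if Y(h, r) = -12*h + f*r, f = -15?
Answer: -25944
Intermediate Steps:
Y(h, r) = -15*r - 12*h (Y(h, r) = -12*h - 15*r = -15*r - 12*h)
Y(-21, -5) - 189*139 = (-15*(-5) - 12*(-21)) - 189*139 = (75 + 252) - 26271 = 327 - 26271 = -25944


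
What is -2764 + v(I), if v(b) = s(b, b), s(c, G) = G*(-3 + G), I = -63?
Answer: 1394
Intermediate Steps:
v(b) = b*(-3 + b)
-2764 + v(I) = -2764 - 63*(-3 - 63) = -2764 - 63*(-66) = -2764 + 4158 = 1394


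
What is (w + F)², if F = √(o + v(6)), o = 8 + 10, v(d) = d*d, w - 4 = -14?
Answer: 154 - 60*√6 ≈ 7.0306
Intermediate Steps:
w = -10 (w = 4 - 14 = -10)
v(d) = d²
o = 18
F = 3*√6 (F = √(18 + 6²) = √(18 + 36) = √54 = 3*√6 ≈ 7.3485)
(w + F)² = (-10 + 3*√6)²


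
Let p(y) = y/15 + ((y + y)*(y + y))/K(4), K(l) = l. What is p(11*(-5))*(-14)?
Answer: -126896/3 ≈ -42299.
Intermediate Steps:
p(y) = y² + y/15 (p(y) = y/15 + ((y + y)*(y + y))/4 = y*(1/15) + ((2*y)*(2*y))*(¼) = y/15 + (4*y²)*(¼) = y/15 + y² = y² + y/15)
p(11*(-5))*(-14) = ((11*(-5))*(1/15 + 11*(-5)))*(-14) = -55*(1/15 - 55)*(-14) = -55*(-824/15)*(-14) = (9064/3)*(-14) = -126896/3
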